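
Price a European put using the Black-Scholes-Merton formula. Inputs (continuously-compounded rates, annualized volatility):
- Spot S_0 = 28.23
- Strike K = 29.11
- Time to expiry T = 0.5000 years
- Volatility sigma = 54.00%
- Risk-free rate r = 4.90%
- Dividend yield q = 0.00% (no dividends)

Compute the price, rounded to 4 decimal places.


d1 = (ln(S/K) + (r - q + 0.5*sigma^2) * T) / (sigma * sqrt(T)) = 0.17469069
d2 = d1 - sigma * sqrt(T) = -0.20714697
exp(-rT) = 0.97579769; exp(-qT) = 1.00000000
P = K * exp(-rT) * N(-d2) - S_0 * exp(-qT) * N(-d1)
N(-d1) = 0.43066134; N(-d2) = 0.58205246
P = 29.1100 * 0.97579769 * 0.58205246 - 28.2300 * 1.00000000 * 0.43066134 = 4.3759

Answer: Price = 4.3759


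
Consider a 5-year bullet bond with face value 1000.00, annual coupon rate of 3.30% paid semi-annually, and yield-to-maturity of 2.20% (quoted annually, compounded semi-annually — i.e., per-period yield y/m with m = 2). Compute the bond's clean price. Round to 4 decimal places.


Coupon per period c = face * coupon_rate / m = 16.500000
Periods per year m = 2; per-period yield y/m = 0.011000
Number of cashflows N = 10
Cashflows (t years, CF_t, discount factor 1/(1+y/m)^(m*t), PV):
  t = 0.5000: CF_t = 16.500000, DF = 0.989120, PV = 16.320475
  t = 1.0000: CF_t = 16.500000, DF = 0.978358, PV = 16.142903
  t = 1.5000: CF_t = 16.500000, DF = 0.967713, PV = 15.967263
  t = 2.0000: CF_t = 16.500000, DF = 0.957184, PV = 15.793534
  t = 2.5000: CF_t = 16.500000, DF = 0.946769, PV = 15.621695
  t = 3.0000: CF_t = 16.500000, DF = 0.936468, PV = 15.451726
  t = 3.5000: CF_t = 16.500000, DF = 0.926279, PV = 15.283607
  t = 4.0000: CF_t = 16.500000, DF = 0.916201, PV = 15.117316
  t = 4.5000: CF_t = 16.500000, DF = 0.906232, PV = 14.952835
  t = 5.0000: CF_t = 1016.500000, DF = 0.896372, PV = 911.162478
Price P = sum_t PV_t = 1051.813833

Answer: Price = 1051.8138


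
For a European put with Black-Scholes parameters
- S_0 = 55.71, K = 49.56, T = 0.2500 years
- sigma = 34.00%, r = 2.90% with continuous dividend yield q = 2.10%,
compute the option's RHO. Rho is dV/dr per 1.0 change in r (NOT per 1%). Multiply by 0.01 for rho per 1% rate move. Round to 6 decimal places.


Answer: Rho = -3.312828

Derivation:
d1 = 0.7848565134; d2 = 0.6148565134
phi(d1) = 0.2931888300; exp(-qT) = 0.9947637572; exp(-rT) = 0.9927762179
N(-d2) = 0.2693247419
Rho = -K*T*exp(-rT)*N(-d2) = -49.5600 * 0.2500 * 0.9927762179 * 0.2693247419 = -3.312828


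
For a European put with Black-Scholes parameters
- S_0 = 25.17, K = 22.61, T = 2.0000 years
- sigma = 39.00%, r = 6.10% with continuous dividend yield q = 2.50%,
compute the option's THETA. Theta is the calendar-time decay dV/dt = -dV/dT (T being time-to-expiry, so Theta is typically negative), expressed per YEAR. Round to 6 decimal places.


Answer: Theta = -0.677133

Derivation:
d1 = 0.6007878788; d2 = 0.0492445895
phi(d1) = 0.3330670124; exp(-qT) = 0.9512294245; exp(-rT) = 0.8851483685
Theta = -S*exp(-qT)*phi(d1)*sigma/(2*sqrt(T)) + r*K*exp(-rT)*N(-d2) - q*S*exp(-qT)*N(-d1)
N(-d1) = 0.2739906392; N(-d2) = 0.4803621885; sqrt(T) = 1.4142135624
Term 1 = -25.1700 * 0.9512294245 * 0.3330670124 * 0.3900 / (2 * 1.4142135624) = -1.0995620098
Term 2 = 0.0610 * 22.6100 * 0.8851483685 * 0.4803621885 = 0.5864287927
Term 3 = -0.0250 * 25.1700 * 0.9512294245 * 0.2739906392 = -0.1640001426
Theta = -1.0995620098 + (0.5864287927) + (-0.1640001426) = -0.677133


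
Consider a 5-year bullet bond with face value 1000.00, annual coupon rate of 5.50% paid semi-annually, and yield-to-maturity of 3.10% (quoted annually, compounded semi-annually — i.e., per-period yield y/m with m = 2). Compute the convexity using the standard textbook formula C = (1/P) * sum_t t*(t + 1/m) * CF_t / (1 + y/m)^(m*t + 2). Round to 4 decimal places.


Answer: Convexity = 22.9384

Derivation:
Coupon per period c = face * coupon_rate / m = 27.500000
Periods per year m = 2; per-period yield y/m = 0.015500
Number of cashflows N = 10
Cashflows (t years, CF_t, discount factor 1/(1+y/m)^(m*t), PV):
  t = 0.5000: CF_t = 27.500000, DF = 0.984737, PV = 27.080256
  t = 1.0000: CF_t = 27.500000, DF = 0.969706, PV = 26.666919
  t = 1.5000: CF_t = 27.500000, DF = 0.954905, PV = 26.259890
  t = 2.0000: CF_t = 27.500000, DF = 0.940330, PV = 25.859075
  t = 2.5000: CF_t = 27.500000, DF = 0.925977, PV = 25.464377
  t = 3.0000: CF_t = 27.500000, DF = 0.911844, PV = 25.075704
  t = 3.5000: CF_t = 27.500000, DF = 0.897926, PV = 24.692963
  t = 4.0000: CF_t = 27.500000, DF = 0.884220, PV = 24.316064
  t = 4.5000: CF_t = 27.500000, DF = 0.870724, PV = 23.944917
  t = 5.0000: CF_t = 1027.500000, DF = 0.857434, PV = 881.013479
Price P = sum_t PV_t = 1110.373644
Convexity numerator sum_t t*(t + 1/m) * CF_t / (1+y/m)^(m*t + 2):
  t = 0.5000: term = 13.129945
  t = 1.0000: term = 38.788612
  t = 1.5000: term = 76.393131
  t = 2.0000: term = 125.378518
  t = 2.5000: term = 185.197220
  t = 3.0000: term = 255.318669
  t = 3.5000: term = 335.228844
  t = 4.0000: term = 424.429851
  t = 4.5000: term = 522.439502
  t = 5.0000: term = 23493.914910
Convexity = (1/P) * sum = 25470.219202 / 1110.373644 = 22.938422


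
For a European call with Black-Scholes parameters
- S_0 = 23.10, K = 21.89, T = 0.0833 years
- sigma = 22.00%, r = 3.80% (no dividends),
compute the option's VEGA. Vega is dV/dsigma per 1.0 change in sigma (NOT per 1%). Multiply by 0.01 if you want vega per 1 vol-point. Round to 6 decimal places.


Answer: Vega = 1.727670

Derivation:
d1 = 0.9289424064; d2 = 0.8654465798
phi(d1) = 0.2591351521; exp(-qT) = 1.0000000000; exp(-rT) = 0.9968396046
Vega = S * exp(-qT) * phi(d1) * sqrt(T) = 23.1000 * 1.0000000000 * 0.2591351521 * 0.2886173938 = 1.727670


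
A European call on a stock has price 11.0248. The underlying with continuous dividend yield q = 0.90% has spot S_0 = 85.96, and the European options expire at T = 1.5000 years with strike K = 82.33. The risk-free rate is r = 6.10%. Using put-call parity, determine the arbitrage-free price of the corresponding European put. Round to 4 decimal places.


Answer: Put price = 1.3486

Derivation:
Put-call parity: C - P = S_0 * exp(-qT) - K * exp(-rT).
S_0 * exp(-qT) = 85.9600 * 0.98659072 = 84.80733797
K * exp(-rT) = 82.3300 * 0.91256132 = 75.13117316
P = C - S*exp(-qT) + K*exp(-rT)
P = 11.0248 - 84.80733797 + 75.13117316 = 1.3486


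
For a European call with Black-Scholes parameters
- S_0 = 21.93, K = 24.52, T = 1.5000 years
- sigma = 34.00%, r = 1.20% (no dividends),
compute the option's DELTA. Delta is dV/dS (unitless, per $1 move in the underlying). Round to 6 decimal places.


Answer: Delta = 0.493358

Derivation:
d1 = -0.0166506434; d2 = -0.4330638997
phi(d1) = 0.3988869821; exp(-qT) = 1.0000000000; exp(-rT) = 0.9821610324
N(d1) = 0.4933576613
Delta = exp(-qT) * N(d1) = 1.0000000000 * 0.4933576613 = 0.493358


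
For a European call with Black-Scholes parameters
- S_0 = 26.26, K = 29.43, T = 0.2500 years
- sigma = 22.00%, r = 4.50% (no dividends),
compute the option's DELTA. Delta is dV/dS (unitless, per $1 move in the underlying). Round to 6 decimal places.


d1 = -0.8787972125; d2 = -0.9887972125
phi(d1) = 0.2711506242; exp(-qT) = 1.0000000000; exp(-rT) = 0.9888130446
N(d1) = 0.1897556190
Delta = exp(-qT) * N(d1) = 1.0000000000 * 0.1897556190 = 0.189756

Answer: Delta = 0.189756


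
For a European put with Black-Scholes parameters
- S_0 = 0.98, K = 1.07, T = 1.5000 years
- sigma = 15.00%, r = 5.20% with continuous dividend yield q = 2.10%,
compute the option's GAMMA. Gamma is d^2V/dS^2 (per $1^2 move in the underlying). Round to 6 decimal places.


Answer: Gamma = 2.128184

Derivation:
d1 = -0.1332868386; d2 = -0.3169985693
phi(d1) = 0.3954142917; exp(-qT) = 0.9689909565; exp(-rT) = 0.9249644265
Gamma = exp(-qT) * phi(d1) / (S * sigma * sqrt(T)) = 0.9689909565 * 0.3954142917 / (0.9800 * 0.1500 * 1.2247448714) = 2.128184


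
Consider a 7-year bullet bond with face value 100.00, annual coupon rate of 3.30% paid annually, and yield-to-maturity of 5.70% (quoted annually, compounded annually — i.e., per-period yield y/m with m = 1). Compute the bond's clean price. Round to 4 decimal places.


Answer: Price = 86.4582

Derivation:
Coupon per period c = face * coupon_rate / m = 3.300000
Periods per year m = 1; per-period yield y/m = 0.057000
Number of cashflows N = 7
Cashflows (t years, CF_t, discount factor 1/(1+y/m)^(m*t), PV):
  t = 1.0000: CF_t = 3.300000, DF = 0.946074, PV = 3.122044
  t = 2.0000: CF_t = 3.300000, DF = 0.895056, PV = 2.953684
  t = 3.0000: CF_t = 3.300000, DF = 0.846789, PV = 2.794403
  t = 4.0000: CF_t = 3.300000, DF = 0.801125, PV = 2.643711
  t = 5.0000: CF_t = 3.300000, DF = 0.757923, PV = 2.501146
  t = 6.0000: CF_t = 3.300000, DF = 0.717051, PV = 2.366268
  t = 7.0000: CF_t = 103.300000, DF = 0.678383, PV = 70.076985
Price P = sum_t PV_t = 86.458240


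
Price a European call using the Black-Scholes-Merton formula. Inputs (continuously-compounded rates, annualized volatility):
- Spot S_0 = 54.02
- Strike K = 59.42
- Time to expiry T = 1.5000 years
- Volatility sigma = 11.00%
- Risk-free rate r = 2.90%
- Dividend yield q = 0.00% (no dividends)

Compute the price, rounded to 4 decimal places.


d1 = (ln(S/K) + (r - q + 0.5*sigma^2) * T) / (sigma * sqrt(T)) = -0.31696042
d2 = d1 - sigma * sqrt(T) = -0.45168236
exp(-rT) = 0.95743255; exp(-qT) = 1.00000000
C = S_0 * exp(-qT) * N(d1) - K * exp(-rT) * N(d2)
N(d1) = 0.37563682; N(d2) = 0.32574891
C = 54.0200 * 1.00000000 * 0.37563682 - 59.4200 * 0.95743255 * 0.32574891 = 1.7598

Answer: Price = 1.7598


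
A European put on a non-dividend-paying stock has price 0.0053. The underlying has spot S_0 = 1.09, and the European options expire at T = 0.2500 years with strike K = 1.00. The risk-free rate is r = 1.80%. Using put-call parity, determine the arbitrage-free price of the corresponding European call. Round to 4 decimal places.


Answer: Call price = 0.0998

Derivation:
Put-call parity: C - P = S_0 * exp(-qT) - K * exp(-rT).
S_0 * exp(-qT) = 1.0900 * 1.00000000 = 1.09000000
K * exp(-rT) = 1.0000 * 0.99551011 = 0.99551011
C = P + S*exp(-qT) - K*exp(-rT)
C = 0.0053 + 1.09000000 - 0.99551011 = 0.0998


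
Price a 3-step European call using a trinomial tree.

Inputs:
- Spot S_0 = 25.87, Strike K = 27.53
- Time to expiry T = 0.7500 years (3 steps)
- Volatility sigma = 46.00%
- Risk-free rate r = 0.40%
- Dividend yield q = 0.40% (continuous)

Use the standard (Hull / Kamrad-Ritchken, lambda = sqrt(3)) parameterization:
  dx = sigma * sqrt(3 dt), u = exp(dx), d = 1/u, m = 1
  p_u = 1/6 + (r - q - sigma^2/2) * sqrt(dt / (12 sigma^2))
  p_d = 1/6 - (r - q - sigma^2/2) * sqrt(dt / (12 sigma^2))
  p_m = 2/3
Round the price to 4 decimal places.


dt = T/N = 0.250000; dx = sigma*sqrt(3*dt) = 0.398372
u = exp(dx) = 1.489398; d = 1/u = 0.671412
p_u = 0.133469, p_m = 0.666667, p_d = 0.199864
Discount per step: exp(-r*dt) = 0.999000
Stock lattice S(k, j) with j the centered position index:
  k=0: S(0,+0) = 25.8700
  k=1: S(1,-1) = 17.3694; S(1,+0) = 25.8700; S(1,+1) = 38.5307
  k=2: S(2,-2) = 11.6621; S(2,-1) = 17.3694; S(2,+0) = 25.8700; S(2,+1) = 38.5307; S(2,+2) = 57.3875
  k=3: S(3,-3) = 7.8301; S(3,-2) = 11.6621; S(3,-1) = 17.3694; S(3,+0) = 25.8700; S(3,+1) = 38.5307; S(3,+2) = 57.3875; S(3,+3) = 85.4729
Terminal payoffs V(N, j) = max(S_T - K, 0):
  V(3,-3) = 0.000000; V(3,-2) = 0.000000; V(3,-1) = 0.000000; V(3,+0) = 0.000000; V(3,+1) = 11.000714; V(3,+2) = 29.857549; V(3,+3) = 57.942873
Backward induction: V(k, j) = exp(-r*dt) * [p_u * V(k+1, j+1) + p_m * V(k+1, j) + p_d * V(k+1, j-1)]
  V(2,-2) = exp(-r*dt) * [p_u*0.000000 + p_m*0.000000 + p_d*0.000000] = 0.000000
  V(2,-1) = exp(-r*dt) * [p_u*0.000000 + p_m*0.000000 + p_d*0.000000] = 0.000000
  V(2,+0) = exp(-r*dt) * [p_u*11.000714 + p_m*0.000000 + p_d*0.000000] = 1.466787
  V(2,+1) = exp(-r*dt) * [p_u*29.857549 + p_m*11.000714 + p_d*0.000000] = 11.307554
  V(2,+2) = exp(-r*dt) * [p_u*57.942873 + p_m*29.857549 + p_d*11.000714] = 29.807439
  V(1,-1) = exp(-r*dt) * [p_u*1.466787 + p_m*0.000000 + p_d*0.000000] = 0.195575
  V(1,+0) = exp(-r*dt) * [p_u*11.307554 + p_m*1.466787 + p_d*0.000000] = 2.484580
  V(1,+1) = exp(-r*dt) * [p_u*29.807439 + p_m*11.307554 + p_d*1.466787] = 11.798094
  V(0,+0) = exp(-r*dt) * [p_u*11.798094 + p_m*2.484580 + p_d*0.195575] = 3.266887

Answer: Price = V(0,0) = 3.2669


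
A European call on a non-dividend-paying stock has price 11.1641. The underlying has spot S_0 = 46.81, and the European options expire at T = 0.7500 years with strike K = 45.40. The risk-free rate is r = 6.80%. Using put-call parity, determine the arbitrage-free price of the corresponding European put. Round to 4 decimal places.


Put-call parity: C - P = S_0 * exp(-qT) - K * exp(-rT).
S_0 * exp(-qT) = 46.8100 * 1.00000000 = 46.81000000
K * exp(-rT) = 45.4000 * 0.95027867 = 43.14265164
P = C - S*exp(-qT) + K*exp(-rT)
P = 11.1641 - 46.81000000 + 43.14265164 = 7.4968

Answer: Put price = 7.4968


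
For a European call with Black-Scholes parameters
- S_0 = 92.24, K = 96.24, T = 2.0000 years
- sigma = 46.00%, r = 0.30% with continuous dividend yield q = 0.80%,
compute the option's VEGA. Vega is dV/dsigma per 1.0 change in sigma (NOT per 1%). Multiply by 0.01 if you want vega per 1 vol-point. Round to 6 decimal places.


d1 = 0.2446417364; d2 = -0.4058965023
phi(d1) = 0.3871808731; exp(-qT) = 0.9841273201; exp(-rT) = 0.9940179641
Vega = S * exp(-qT) * phi(d1) * sqrt(T) = 92.2400 * 0.9841273201 * 0.3871808731 * 1.4142135624 = 49.704931

Answer: Vega = 49.704931


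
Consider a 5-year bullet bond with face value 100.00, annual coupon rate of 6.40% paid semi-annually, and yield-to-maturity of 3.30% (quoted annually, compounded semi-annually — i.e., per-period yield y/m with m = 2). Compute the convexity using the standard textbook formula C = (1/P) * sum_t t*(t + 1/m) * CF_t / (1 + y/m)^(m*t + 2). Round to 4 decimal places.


Coupon per period c = face * coupon_rate / m = 3.200000
Periods per year m = 2; per-period yield y/m = 0.016500
Number of cashflows N = 10
Cashflows (t years, CF_t, discount factor 1/(1+y/m)^(m*t), PV):
  t = 0.5000: CF_t = 3.200000, DF = 0.983768, PV = 3.148057
  t = 1.0000: CF_t = 3.200000, DF = 0.967799, PV = 3.096957
  t = 1.5000: CF_t = 3.200000, DF = 0.952090, PV = 3.046687
  t = 2.0000: CF_t = 3.200000, DF = 0.936635, PV = 2.997233
  t = 2.5000: CF_t = 3.200000, DF = 0.921432, PV = 2.948581
  t = 3.0000: CF_t = 3.200000, DF = 0.906475, PV = 2.900719
  t = 3.5000: CF_t = 3.200000, DF = 0.891761, PV = 2.853634
  t = 4.0000: CF_t = 3.200000, DF = 0.877285, PV = 2.807314
  t = 4.5000: CF_t = 3.200000, DF = 0.863045, PV = 2.761745
  t = 5.0000: CF_t = 103.200000, DF = 0.849036, PV = 87.620528
Price P = sum_t PV_t = 114.181455
Convexity numerator sum_t t*(t + 1/m) * CF_t / (1+y/m)^(m*t + 2):
  t = 0.5000: term = 1.523343
  t = 1.0000: term = 4.495849
  t = 1.5000: term = 8.845743
  t = 2.0000: term = 14.503596
  t = 2.5000: term = 21.402256
  t = 3.0000: term = 29.476792
  t = 3.5000: term = 38.664426
  t = 4.0000: term = 48.904481
  t = 4.5000: term = 60.138319
  t = 5.0000: term = 2331.974491
Convexity = (1/P) * sum = 2559.929296 / 114.181455 = 22.419834

Answer: Convexity = 22.4198


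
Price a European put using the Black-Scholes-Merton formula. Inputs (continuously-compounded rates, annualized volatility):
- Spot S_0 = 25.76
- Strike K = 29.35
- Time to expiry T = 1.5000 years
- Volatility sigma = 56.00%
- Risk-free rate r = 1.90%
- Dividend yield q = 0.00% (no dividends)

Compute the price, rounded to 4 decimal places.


Answer: Price = 8.7435

Derivation:
d1 = (ln(S/K) + (r - q + 0.5*sigma^2) * T) / (sigma * sqrt(T)) = 0.19425380
d2 = d1 - sigma * sqrt(T) = -0.49160333
exp(-rT) = 0.97190229; exp(-qT) = 1.00000000
P = K * exp(-rT) * N(-d2) - S_0 * exp(-qT) * N(-d1)
N(-d1) = 0.42298858; N(-d2) = 0.68850010
P = 29.3500 * 0.97190229 * 0.68850010 - 25.7600 * 1.00000000 * 0.42298858 = 8.7435


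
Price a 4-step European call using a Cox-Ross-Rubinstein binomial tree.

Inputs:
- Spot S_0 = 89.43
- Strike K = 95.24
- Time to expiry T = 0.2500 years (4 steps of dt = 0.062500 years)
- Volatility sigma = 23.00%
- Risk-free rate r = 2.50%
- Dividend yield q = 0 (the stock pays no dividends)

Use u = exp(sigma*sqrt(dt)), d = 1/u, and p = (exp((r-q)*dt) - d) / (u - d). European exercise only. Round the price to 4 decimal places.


Answer: Price = V(0,0) = 2.3292

Derivation:
dt = T/N = 0.062500
u = exp(sigma*sqrt(dt)) = 1.059185; d = 1/u = 0.944122
p = (exp((r-q)*dt) - d) / (u - d) = 0.499219
Discount per step: exp(-r*dt) = 0.998439
Stock lattice S(k, i) with i counting down-moves:
  k=0: S(0,0) = 89.4300
  k=1: S(1,0) = 94.7229; S(1,1) = 84.4328
  k=2: S(2,0) = 100.3291; S(2,1) = 89.4300; S(2,2) = 79.7149
  k=3: S(3,0) = 106.2671; S(3,1) = 94.7229; S(3,2) = 84.4328; S(3,3) = 75.2606
  k=4: S(4,0) = 112.5566; S(4,1) = 100.3291; S(4,2) = 89.4300; S(4,3) = 79.7149; S(4,4) = 71.0551
Terminal payoffs V(N, i) = max(S_T - K, 0):
  V(4,0) = 17.316599; V(4,1) = 5.089142; V(4,2) = 0.000000; V(4,3) = 0.000000; V(4,4) = 0.000000
Backward induction: V(k, i) = exp(-r*dt) * [p * V(k+1, i) + (1-p) * V(k+1, i+1)].
  V(3,0) = exp(-r*dt) * [p*17.316599 + (1-p)*5.089142] = 11.175845
  V(3,1) = exp(-r*dt) * [p*5.089142 + (1-p)*0.000000] = 2.536630
  V(3,2) = exp(-r*dt) * [p*0.000000 + (1-p)*0.000000] = 0.000000
  V(3,3) = exp(-r*dt) * [p*0.000000 + (1-p)*0.000000] = 0.000000
  V(2,0) = exp(-r*dt) * [p*11.175845 + (1-p)*2.536630] = 6.838797
  V(2,1) = exp(-r*dt) * [p*2.536630 + (1-p)*0.000000] = 1.264357
  V(2,2) = exp(-r*dt) * [p*0.000000 + (1-p)*0.000000] = 0.000000
  V(1,0) = exp(-r*dt) * [p*6.838797 + (1-p)*1.264357] = 4.040905
  V(1,1) = exp(-r*dt) * [p*1.264357 + (1-p)*0.000000] = 0.630206
  V(0,0) = exp(-r*dt) * [p*4.040905 + (1-p)*0.630206] = 2.329249


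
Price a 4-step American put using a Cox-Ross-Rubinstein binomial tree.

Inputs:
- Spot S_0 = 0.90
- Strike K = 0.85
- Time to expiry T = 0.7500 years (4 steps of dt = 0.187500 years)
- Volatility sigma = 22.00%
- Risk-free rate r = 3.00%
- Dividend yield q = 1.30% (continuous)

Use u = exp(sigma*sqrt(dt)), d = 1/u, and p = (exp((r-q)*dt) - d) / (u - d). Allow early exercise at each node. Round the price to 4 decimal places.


dt = T/N = 0.187500
u = exp(sigma*sqrt(dt)) = 1.099948; d = 1/u = 0.909134
p = (exp((r-q)*dt) - d) / (u - d) = 0.492934
Discount per step: exp(-r*dt) = 0.994391
Stock lattice S(k, i) with i counting down-moves:
  k=0: S(0,0) = 0.9000
  k=1: S(1,0) = 0.9900; S(1,1) = 0.8182
  k=2: S(2,0) = 1.0889; S(2,1) = 0.9000; S(2,2) = 0.7439
  k=3: S(3,0) = 1.1977; S(3,1) = 0.9900; S(3,2) = 0.8182; S(3,3) = 0.6763
  k=4: S(4,0) = 1.3174; S(4,1) = 1.0889; S(4,2) = 0.9000; S(4,3) = 0.7439; S(4,4) = 0.6148
Terminal payoffs V(N, i) = max(K - S_T, 0):
  V(4,0) = 0.000000; V(4,1) = 0.000000; V(4,2) = 0.000000; V(4,3) = 0.106128; V(4,4) = 0.235171
Backward induction: V(k, i) = exp(-r*dt) * [p * V(k+1, i) + (1-p) * V(k+1, i+1)]; then take max(V_cont, immediate exercise) for American.
  V(3,0) = exp(-r*dt) * [p*0.000000 + (1-p)*0.000000] = 0.000000; exercise = 0.000000; V(3,0) = max -> 0.000000
  V(3,1) = exp(-r*dt) * [p*0.000000 + (1-p)*0.000000] = 0.000000; exercise = 0.000000; V(3,1) = max -> 0.000000
  V(3,2) = exp(-r*dt) * [p*0.000000 + (1-p)*0.106128] = 0.053512; exercise = 0.031779; V(3,2) = max -> 0.053512
  V(3,3) = exp(-r*dt) * [p*0.106128 + (1-p)*0.235171] = 0.170599; exercise = 0.173721; V(3,3) = max -> 0.173721
  V(2,0) = exp(-r*dt) * [p*0.000000 + (1-p)*0.000000] = 0.000000; exercise = 0.000000; V(2,0) = max -> 0.000000
  V(2,1) = exp(-r*dt) * [p*0.000000 + (1-p)*0.053512] = 0.026982; exercise = 0.000000; V(2,1) = max -> 0.026982
  V(2,2) = exp(-r*dt) * [p*0.053512 + (1-p)*0.173721] = 0.113824; exercise = 0.106128; V(2,2) = max -> 0.113824
  V(1,0) = exp(-r*dt) * [p*0.000000 + (1-p)*0.026982] = 0.013605; exercise = 0.000000; V(1,0) = max -> 0.013605
  V(1,1) = exp(-r*dt) * [p*0.026982 + (1-p)*0.113824] = 0.070618; exercise = 0.031779; V(1,1) = max -> 0.070618
  V(0,0) = exp(-r*dt) * [p*0.013605 + (1-p)*0.070618] = 0.042276; exercise = 0.000000; V(0,0) = max -> 0.042276

Answer: Price = V(0,0) = 0.0423


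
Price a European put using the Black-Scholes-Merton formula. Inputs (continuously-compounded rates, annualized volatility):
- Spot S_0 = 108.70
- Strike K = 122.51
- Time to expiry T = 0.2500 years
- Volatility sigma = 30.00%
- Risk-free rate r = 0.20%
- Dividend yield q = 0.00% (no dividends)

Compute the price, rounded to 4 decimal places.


d1 = (ln(S/K) + (r - q + 0.5*sigma^2) * T) / (sigma * sqrt(T)) = -0.71900577
d2 = d1 - sigma * sqrt(T) = -0.86900577
exp(-rT) = 0.99950012; exp(-qT) = 1.00000000
P = K * exp(-rT) * N(-d2) - S_0 * exp(-qT) * N(-d1)
N(-d1) = 0.76393132; N(-d2) = 0.80757801
P = 122.5100 * 0.99950012 * 0.80757801 - 108.7000 * 1.00000000 * 0.76393132 = 15.8476

Answer: Price = 15.8476


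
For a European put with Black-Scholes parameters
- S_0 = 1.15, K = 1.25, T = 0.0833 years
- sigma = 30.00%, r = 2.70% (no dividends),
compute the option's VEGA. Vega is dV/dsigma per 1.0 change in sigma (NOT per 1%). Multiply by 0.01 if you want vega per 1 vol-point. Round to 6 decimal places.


Answer: Vega = 0.088814

Derivation:
d1 = -0.8937323322; d2 = -0.9803175503
phi(d1) = 0.2675851959; exp(-qT) = 1.0000000000; exp(-rT) = 0.9977534273
Vega = S * exp(-qT) * phi(d1) * sqrt(T) = 1.1500 * 1.0000000000 * 0.2675851959 * 0.2886173938 = 0.088814


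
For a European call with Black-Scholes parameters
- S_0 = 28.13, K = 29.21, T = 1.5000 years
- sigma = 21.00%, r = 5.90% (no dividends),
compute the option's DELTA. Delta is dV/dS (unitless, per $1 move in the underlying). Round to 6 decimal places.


d1 = 0.3262117922; d2 = 0.0690153692
phi(d1) = 0.3782705495; exp(-qT) = 1.0000000000; exp(-rT) = 0.9153031107
N(d1) = 0.6278679400
Delta = exp(-qT) * N(d1) = 1.0000000000 * 0.6278679400 = 0.627868

Answer: Delta = 0.627868


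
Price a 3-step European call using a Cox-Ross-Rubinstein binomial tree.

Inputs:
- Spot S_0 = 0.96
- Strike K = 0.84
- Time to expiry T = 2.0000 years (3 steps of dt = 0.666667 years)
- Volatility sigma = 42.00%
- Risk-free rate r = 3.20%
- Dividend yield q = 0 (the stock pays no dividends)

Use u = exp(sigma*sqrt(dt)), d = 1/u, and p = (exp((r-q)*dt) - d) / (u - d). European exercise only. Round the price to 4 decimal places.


Answer: Price = V(0,0) = 0.3125

Derivation:
dt = T/N = 0.666667
u = exp(sigma*sqrt(dt)) = 1.409068; d = 1/u = 0.709689
p = (exp((r-q)*dt) - d) / (u - d) = 0.445929
Discount per step: exp(-r*dt) = 0.978893
Stock lattice S(k, i) with i counting down-moves:
  k=0: S(0,0) = 0.9600
  k=1: S(1,0) = 1.3527; S(1,1) = 0.6813
  k=2: S(2,0) = 1.9061; S(2,1) = 0.9600; S(2,2) = 0.4835
  k=3: S(3,0) = 2.6858; S(3,1) = 1.3527; S(3,2) = 0.6813; S(3,3) = 0.3431
Terminal payoffs V(N, i) = max(S_T - K, 0):
  V(3,0) = 1.845760; V(3,1) = 0.512705; V(3,2) = 0.000000; V(3,3) = 0.000000
Backward induction: V(k, i) = exp(-r*dt) * [p * V(k+1, i) + (1-p) * V(k+1, i+1)].
  V(2,0) = exp(-r*dt) * [p*1.845760 + (1-p)*0.512705] = 1.083784
  V(2,1) = exp(-r*dt) * [p*0.512705 + (1-p)*0.000000] = 0.223805
  V(2,2) = exp(-r*dt) * [p*0.000000 + (1-p)*0.000000] = 0.000000
  V(1,0) = exp(-r*dt) * [p*1.083784 + (1-p)*0.223805] = 0.594476
  V(1,1) = exp(-r*dt) * [p*0.223805 + (1-p)*0.000000] = 0.097694
  V(0,0) = exp(-r*dt) * [p*0.594476 + (1-p)*0.097694] = 0.312486


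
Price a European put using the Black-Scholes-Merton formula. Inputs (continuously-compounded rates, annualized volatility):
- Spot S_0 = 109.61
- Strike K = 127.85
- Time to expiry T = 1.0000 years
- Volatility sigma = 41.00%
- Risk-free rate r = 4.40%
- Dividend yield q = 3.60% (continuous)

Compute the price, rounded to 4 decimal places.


Answer: Price = 27.9719

Derivation:
d1 = (ln(S/K) + (r - q + 0.5*sigma^2) * T) / (sigma * sqrt(T)) = -0.15092461
d2 = d1 - sigma * sqrt(T) = -0.56092461
exp(-rT) = 0.95695396; exp(-qT) = 0.96464029
P = K * exp(-rT) * N(-d2) - S_0 * exp(-qT) * N(-d1)
N(-d1) = 0.55998241; N(-d2) = 0.71257553
P = 127.8500 * 0.95695396 * 0.71257553 - 109.6100 * 0.96464029 * 0.55998241 = 27.9719


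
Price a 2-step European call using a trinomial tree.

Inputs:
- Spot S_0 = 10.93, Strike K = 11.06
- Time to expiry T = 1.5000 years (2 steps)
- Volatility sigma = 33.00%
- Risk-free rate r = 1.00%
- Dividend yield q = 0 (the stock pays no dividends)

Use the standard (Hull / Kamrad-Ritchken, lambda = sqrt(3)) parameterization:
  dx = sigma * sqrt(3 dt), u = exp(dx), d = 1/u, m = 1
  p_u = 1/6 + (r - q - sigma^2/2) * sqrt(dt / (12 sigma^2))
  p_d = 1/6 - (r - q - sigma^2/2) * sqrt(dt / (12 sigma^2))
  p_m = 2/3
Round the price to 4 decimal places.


dt = T/N = 0.750000; dx = sigma*sqrt(3*dt) = 0.495000
u = exp(dx) = 1.640498; d = 1/u = 0.609571
p_u = 0.132992, p_m = 0.666667, p_d = 0.200341
Discount per step: exp(-r*dt) = 0.992528
Stock lattice S(k, j) with j the centered position index:
  k=0: S(0,+0) = 10.9300
  k=1: S(1,-1) = 6.6626; S(1,+0) = 10.9300; S(1,+1) = 17.9306
  k=2: S(2,-2) = 4.0613; S(2,-1) = 6.6626; S(2,+0) = 10.9300; S(2,+1) = 17.9306; S(2,+2) = 29.4152
Terminal payoffs V(N, j) = max(S_T - K, 0):
  V(2,-2) = 0.000000; V(2,-1) = 0.000000; V(2,+0) = 0.000000; V(2,+1) = 6.870646; V(2,+2) = 18.355193
Backward induction: V(k, j) = exp(-r*dt) * [p_u * V(k+1, j+1) + p_m * V(k+1, j) + p_d * V(k+1, j-1)]
  V(1,-1) = exp(-r*dt) * [p_u*0.000000 + p_m*0.000000 + p_d*0.000000] = 0.000000
  V(1,+0) = exp(-r*dt) * [p_u*6.870646 + p_m*0.000000 + p_d*0.000000] = 0.906916
  V(1,+1) = exp(-r*dt) * [p_u*18.355193 + p_m*6.870646 + p_d*0.000000] = 6.969068
  V(0,+0) = exp(-r*dt) * [p_u*6.969068 + p_m*0.906916 + p_d*0.000000] = 1.520001

Answer: Price = V(0,0) = 1.5200


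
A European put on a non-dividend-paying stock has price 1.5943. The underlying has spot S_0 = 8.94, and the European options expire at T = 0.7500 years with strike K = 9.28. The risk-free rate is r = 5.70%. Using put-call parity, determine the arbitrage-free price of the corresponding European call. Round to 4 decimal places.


Answer: Call price = 1.6427

Derivation:
Put-call parity: C - P = S_0 * exp(-qT) - K * exp(-rT).
S_0 * exp(-qT) = 8.9400 * 1.00000000 = 8.94000000
K * exp(-rT) = 9.2800 * 0.95815090 = 8.89164033
C = P + S*exp(-qT) - K*exp(-rT)
C = 1.5943 + 8.94000000 - 8.89164033 = 1.6427


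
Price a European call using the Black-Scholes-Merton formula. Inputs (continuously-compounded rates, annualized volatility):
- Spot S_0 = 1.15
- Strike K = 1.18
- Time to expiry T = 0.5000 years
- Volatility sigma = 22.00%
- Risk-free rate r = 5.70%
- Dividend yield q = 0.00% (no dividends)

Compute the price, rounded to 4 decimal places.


Answer: Price = 0.0728

Derivation:
d1 = (ln(S/K) + (r - q + 0.5*sigma^2) * T) / (sigma * sqrt(T)) = 0.09544337
d2 = d1 - sigma * sqrt(T) = -0.06012012
exp(-rT) = 0.97190229; exp(-qT) = 1.00000000
C = S_0 * exp(-qT) * N(d1) - K * exp(-rT) * N(d2)
N(d1) = 0.53801867; N(d2) = 0.47602998
C = 1.1500 * 1.00000000 * 0.53801867 - 1.1800 * 0.97190229 * 0.47602998 = 0.0728


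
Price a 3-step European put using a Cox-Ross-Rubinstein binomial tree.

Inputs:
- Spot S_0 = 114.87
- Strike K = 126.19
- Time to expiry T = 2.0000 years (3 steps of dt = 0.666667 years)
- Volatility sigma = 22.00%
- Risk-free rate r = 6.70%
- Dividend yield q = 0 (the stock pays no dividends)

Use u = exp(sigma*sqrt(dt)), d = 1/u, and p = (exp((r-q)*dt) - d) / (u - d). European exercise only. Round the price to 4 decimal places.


dt = T/N = 0.666667
u = exp(sigma*sqrt(dt)) = 1.196774; d = 1/u = 0.835580
p = (exp((r-q)*dt) - d) / (u - d) = 0.581681
Discount per step: exp(-r*dt) = 0.956316
Stock lattice S(k, i) with i counting down-moves:
  k=0: S(0,0) = 114.8700
  k=1: S(1,0) = 137.4734; S(1,1) = 95.9831
  k=2: S(2,0) = 164.5245; S(2,1) = 114.8700; S(2,2) = 80.2015
  k=3: S(3,0) = 196.8986; S(3,1) = 137.4734; S(3,2) = 95.9831; S(3,3) = 67.0148
Terminal payoffs V(N, i) = max(K - S_T, 0):
  V(3,0) = 0.000000; V(3,1) = 0.000000; V(3,2) = 30.206931; V(3,3) = 59.175212
Backward induction: V(k, i) = exp(-r*dt) * [p * V(k+1, i) + (1-p) * V(k+1, i+1)].
  V(2,0) = exp(-r*dt) * [p*0.000000 + (1-p)*0.000000] = 0.000000
  V(2,1) = exp(-r*dt) * [p*0.000000 + (1-p)*30.206931] = 12.084153
  V(2,2) = exp(-r*dt) * [p*30.206931 + (1-p)*59.175212] = 40.476014
  V(1,0) = exp(-r*dt) * [p*0.000000 + (1-p)*12.084153] = 4.834213
  V(1,1) = exp(-r*dt) * [p*12.084153 + (1-p)*40.476014] = 22.914313
  V(0,0) = exp(-r*dt) * [p*4.834213 + (1-p)*22.914313] = 11.855903

Answer: Price = V(0,0) = 11.8559


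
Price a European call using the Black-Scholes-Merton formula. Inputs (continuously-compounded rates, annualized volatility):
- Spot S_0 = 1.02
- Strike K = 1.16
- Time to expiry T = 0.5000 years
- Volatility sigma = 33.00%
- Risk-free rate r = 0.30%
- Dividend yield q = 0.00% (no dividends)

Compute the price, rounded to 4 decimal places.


d1 = (ln(S/K) + (r - q + 0.5*sigma^2) * T) / (sigma * sqrt(T)) = -0.42808835
d2 = d1 - sigma * sqrt(T) = -0.66143359
exp(-rT) = 0.99850112; exp(-qT) = 1.00000000
C = S_0 * exp(-qT) * N(d1) - K * exp(-rT) * N(d2)
N(d1) = 0.33429340; N(d2) = 0.25416715
C = 1.0200 * 1.00000000 * 0.33429340 - 1.1600 * 0.99850112 * 0.25416715 = 0.0466

Answer: Price = 0.0466


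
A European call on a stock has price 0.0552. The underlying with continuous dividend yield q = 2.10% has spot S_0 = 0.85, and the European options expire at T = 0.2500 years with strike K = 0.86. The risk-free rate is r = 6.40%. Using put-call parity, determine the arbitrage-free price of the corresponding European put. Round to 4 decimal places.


Put-call parity: C - P = S_0 * exp(-qT) - K * exp(-rT).
S_0 * exp(-qT) = 0.8500 * 0.99476376 = 0.84554919
K * exp(-rT) = 0.8600 * 0.98412732 = 0.84634950
P = C - S*exp(-qT) + K*exp(-rT)
P = 0.0552 - 0.84554919 + 0.84634950 = 0.0560

Answer: Put price = 0.0560


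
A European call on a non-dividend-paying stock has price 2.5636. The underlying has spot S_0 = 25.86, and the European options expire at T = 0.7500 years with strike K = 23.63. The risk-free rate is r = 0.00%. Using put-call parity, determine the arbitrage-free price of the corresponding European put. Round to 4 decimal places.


Put-call parity: C - P = S_0 * exp(-qT) - K * exp(-rT).
S_0 * exp(-qT) = 25.8600 * 1.00000000 = 25.86000000
K * exp(-rT) = 23.6300 * 1.00000000 = 23.63000000
P = C - S*exp(-qT) + K*exp(-rT)
P = 2.5636 - 25.86000000 + 23.63000000 = 0.3336

Answer: Put price = 0.3336


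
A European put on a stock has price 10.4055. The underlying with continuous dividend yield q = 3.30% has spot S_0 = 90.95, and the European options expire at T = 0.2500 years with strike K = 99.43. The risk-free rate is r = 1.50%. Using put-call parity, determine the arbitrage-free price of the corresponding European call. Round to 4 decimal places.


Answer: Call price = 1.5504

Derivation:
Put-call parity: C - P = S_0 * exp(-qT) - K * exp(-rT).
S_0 * exp(-qT) = 90.9500 * 0.99178394 = 90.20274915
K * exp(-rT) = 99.4300 * 0.99625702 = 99.05783574
C = P + S*exp(-qT) - K*exp(-rT)
C = 10.4055 + 90.20274915 - 99.05783574 = 1.5504


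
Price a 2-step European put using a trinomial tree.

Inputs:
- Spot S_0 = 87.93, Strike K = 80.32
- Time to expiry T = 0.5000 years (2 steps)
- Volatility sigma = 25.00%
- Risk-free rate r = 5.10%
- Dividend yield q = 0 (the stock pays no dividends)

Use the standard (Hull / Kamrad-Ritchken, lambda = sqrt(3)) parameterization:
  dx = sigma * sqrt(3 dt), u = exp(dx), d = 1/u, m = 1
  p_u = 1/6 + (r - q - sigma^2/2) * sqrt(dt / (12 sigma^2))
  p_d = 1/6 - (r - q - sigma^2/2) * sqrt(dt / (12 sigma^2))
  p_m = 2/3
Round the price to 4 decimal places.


dt = T/N = 0.250000; dx = sigma*sqrt(3*dt) = 0.216506
u = exp(dx) = 1.241731; d = 1/u = 0.805327
p_u = 0.178069, p_m = 0.666667, p_d = 0.155264
Discount per step: exp(-r*dt) = 0.987331
Stock lattice S(k, j) with j the centered position index:
  k=0: S(0,+0) = 87.9300
  k=1: S(1,-1) = 70.8124; S(1,+0) = 87.9300; S(1,+1) = 109.1854
  k=2: S(2,-2) = 57.0272; S(2,-1) = 70.8124; S(2,+0) = 87.9300; S(2,+1) = 109.1854; S(2,+2) = 135.5789
Terminal payoffs V(N, j) = max(K - S_T, 0):
  V(2,-2) = 23.292800; V(2,-1) = 9.507560; V(2,+0) = 0.000000; V(2,+1) = 0.000000; V(2,+2) = 0.000000
Backward induction: V(k, j) = exp(-r*dt) * [p_u * V(k+1, j+1) + p_m * V(k+1, j) + p_d * V(k+1, j-1)]
  V(1,-1) = exp(-r*dt) * [p_u*0.000000 + p_m*9.507560 + p_d*23.292800] = 9.828787
  V(1,+0) = exp(-r*dt) * [p_u*0.000000 + p_m*0.000000 + p_d*9.507560] = 1.457480
  V(1,+1) = exp(-r*dt) * [p_u*0.000000 + p_m*0.000000 + p_d*0.000000] = 0.000000
  V(0,+0) = exp(-r*dt) * [p_u*0.000000 + p_m*1.457480 + p_d*9.828787] = 2.466066

Answer: Price = V(0,0) = 2.4661


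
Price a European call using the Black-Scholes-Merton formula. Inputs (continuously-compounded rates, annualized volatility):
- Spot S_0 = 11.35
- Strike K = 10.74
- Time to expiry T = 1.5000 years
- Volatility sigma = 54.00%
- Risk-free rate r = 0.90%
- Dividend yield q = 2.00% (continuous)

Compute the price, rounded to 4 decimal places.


Answer: Price = 3.0137

Derivation:
d1 = (ln(S/K) + (r - q + 0.5*sigma^2) * T) / (sigma * sqrt(T)) = 0.38926120
d2 = d1 - sigma * sqrt(T) = -0.27210103
exp(-rT) = 0.98659072; exp(-qT) = 0.97044553
C = S_0 * exp(-qT) * N(d1) - K * exp(-rT) * N(d2)
N(d1) = 0.65145853; N(d2) = 0.39277217
C = 11.3500 * 0.97044553 * 0.65145853 - 10.7400 * 0.98659072 * 0.39277217 = 3.0137


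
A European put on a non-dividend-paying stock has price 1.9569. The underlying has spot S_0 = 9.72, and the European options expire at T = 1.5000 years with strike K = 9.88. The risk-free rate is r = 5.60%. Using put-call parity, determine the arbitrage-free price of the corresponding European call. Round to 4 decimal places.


Put-call parity: C - P = S_0 * exp(-qT) - K * exp(-rT).
S_0 * exp(-qT) = 9.7200 * 1.00000000 = 9.72000000
K * exp(-rT) = 9.8800 * 0.91943126 = 9.08398081
C = P + S*exp(-qT) - K*exp(-rT)
C = 1.9569 + 9.72000000 - 9.08398081 = 2.5929

Answer: Call price = 2.5929


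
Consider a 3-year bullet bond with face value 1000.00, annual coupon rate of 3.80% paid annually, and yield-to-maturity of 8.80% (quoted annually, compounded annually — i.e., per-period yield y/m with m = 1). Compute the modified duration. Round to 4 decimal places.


Coupon per period c = face * coupon_rate / m = 38.000000
Periods per year m = 1; per-period yield y/m = 0.088000
Number of cashflows N = 3
Cashflows (t years, CF_t, discount factor 1/(1+y/m)^(m*t), PV):
  t = 1.0000: CF_t = 38.000000, DF = 0.919118, PV = 34.926471
  t = 2.0000: CF_t = 38.000000, DF = 0.844777, PV = 32.101535
  t = 3.0000: CF_t = 1038.000000, DF = 0.776450, PV = 805.954765
Price P = sum_t PV_t = 872.982771
First compute Macaulay numerator sum_t t * PV_t:
  t * PV_t at t = 1.0000: 34.926471
  t * PV_t at t = 2.0000: 64.203071
  t * PV_t at t = 3.0000: 2417.864296
Macaulay duration D = 2516.993837 / 872.982771 = 2.883211
Modified duration = D / (1 + y/m) = 2.883211 / (1 + 0.088000) = 2.650010

Answer: Modified duration = 2.6500


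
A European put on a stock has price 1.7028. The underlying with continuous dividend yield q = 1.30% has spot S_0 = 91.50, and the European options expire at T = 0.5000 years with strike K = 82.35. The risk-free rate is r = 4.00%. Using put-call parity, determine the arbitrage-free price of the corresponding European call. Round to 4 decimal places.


Put-call parity: C - P = S_0 * exp(-qT) - K * exp(-rT).
S_0 * exp(-qT) = 91.5000 * 0.99352108 = 90.90717876
K * exp(-rT) = 82.3500 * 0.98019867 = 80.71936075
C = P + S*exp(-qT) - K*exp(-rT)
C = 1.7028 + 90.90717876 - 80.71936075 = 11.8906

Answer: Call price = 11.8906


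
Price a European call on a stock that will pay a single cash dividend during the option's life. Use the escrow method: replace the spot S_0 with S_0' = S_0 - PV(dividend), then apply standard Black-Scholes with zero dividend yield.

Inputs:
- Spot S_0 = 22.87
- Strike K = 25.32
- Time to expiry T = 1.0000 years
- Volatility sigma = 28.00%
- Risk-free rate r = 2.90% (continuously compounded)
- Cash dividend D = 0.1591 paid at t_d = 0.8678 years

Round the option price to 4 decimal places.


PV(D) = D * exp(-r * t_d) = 0.1591 * 0.97514783 = 0.15514602
S_0' = S_0 - PV(D) = 22.8700 - 0.15514602 = 22.71485398
d1 = (ln(S_0'/K) + (r + sigma^2/2)*T) / (sigma*sqrt(T)) = -0.14419831
d2 = d1 - sigma*sqrt(T) = -0.42419831
exp(-rT) = 0.97141646
N(d1) = 0.44267194; N(d2) = 0.33571060
C = S_0' * N(d1) - K * exp(-rT) * N(d2) = 22.71485398 * 0.44267194 - 25.3200 * 0.97141646 * 0.33571060 = 1.7980

Answer: Price = 1.7980


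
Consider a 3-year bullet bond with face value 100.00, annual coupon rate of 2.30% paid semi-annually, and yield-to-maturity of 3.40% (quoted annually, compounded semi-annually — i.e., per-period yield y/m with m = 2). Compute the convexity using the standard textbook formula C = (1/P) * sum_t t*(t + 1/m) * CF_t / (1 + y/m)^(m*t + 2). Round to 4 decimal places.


Coupon per period c = face * coupon_rate / m = 1.150000
Periods per year m = 2; per-period yield y/m = 0.017000
Number of cashflows N = 6
Cashflows (t years, CF_t, discount factor 1/(1+y/m)^(m*t), PV):
  t = 0.5000: CF_t = 1.150000, DF = 0.983284, PV = 1.130777
  t = 1.0000: CF_t = 1.150000, DF = 0.966848, PV = 1.111875
  t = 1.5000: CF_t = 1.150000, DF = 0.950686, PV = 1.093289
  t = 2.0000: CF_t = 1.150000, DF = 0.934795, PV = 1.075014
  t = 2.5000: CF_t = 1.150000, DF = 0.919169, PV = 1.057044
  t = 3.0000: CF_t = 101.150000, DF = 0.903804, PV = 91.419780
Price P = sum_t PV_t = 96.887778
Convexity numerator sum_t t*(t + 1/m) * CF_t / (1+y/m)^(m*t + 2):
  t = 0.5000: term = 0.546645
  t = 1.0000: term = 1.612521
  t = 1.5000: term = 3.171132
  t = 2.0000: term = 5.196873
  t = 2.5000: term = 7.665005
  t = 3.0000: term = 928.084592
Convexity = (1/P) * sum = 946.276768 / 96.887778 = 9.766730

Answer: Convexity = 9.7667


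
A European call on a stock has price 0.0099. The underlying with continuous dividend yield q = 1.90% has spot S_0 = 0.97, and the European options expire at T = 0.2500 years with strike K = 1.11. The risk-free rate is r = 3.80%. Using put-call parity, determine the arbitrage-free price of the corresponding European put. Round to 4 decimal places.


Answer: Put price = 0.1440

Derivation:
Put-call parity: C - P = S_0 * exp(-qT) - K * exp(-rT).
S_0 * exp(-qT) = 0.9700 * 0.99526126 = 0.96540343
K * exp(-rT) = 1.1100 * 0.99054498 = 1.09950493
P = C - S*exp(-qT) + K*exp(-rT)
P = 0.0099 - 0.96540343 + 1.09950493 = 0.1440


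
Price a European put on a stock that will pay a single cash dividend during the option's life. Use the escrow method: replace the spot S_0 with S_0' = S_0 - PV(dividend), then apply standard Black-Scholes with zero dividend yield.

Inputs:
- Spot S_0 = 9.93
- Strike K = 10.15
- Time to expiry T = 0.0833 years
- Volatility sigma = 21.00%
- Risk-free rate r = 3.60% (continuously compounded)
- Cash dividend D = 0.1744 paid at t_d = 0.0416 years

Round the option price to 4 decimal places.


PV(D) = D * exp(-r * t_d) = 0.1744 * 0.99850352 = 0.17413901
S_0' = S_0 - PV(D) = 9.9300 - 0.17413901 = 9.75586099
d1 = (ln(S_0'/K) + (r + sigma^2/2)*T) / (sigma*sqrt(T)) = -0.57366950
d2 = d1 - sigma*sqrt(T) = -0.63427916
exp(-rT) = 0.99700569
N(-d1) = 0.71690427; N(-d2) = 0.73705067
P = K * exp(-rT) * N(-d2) - S_0' * N(-d1) = 10.1500 * 0.99700569 * 0.73705067 - 9.75586099 * 0.71690427 = 0.4646

Answer: Price = 0.4646


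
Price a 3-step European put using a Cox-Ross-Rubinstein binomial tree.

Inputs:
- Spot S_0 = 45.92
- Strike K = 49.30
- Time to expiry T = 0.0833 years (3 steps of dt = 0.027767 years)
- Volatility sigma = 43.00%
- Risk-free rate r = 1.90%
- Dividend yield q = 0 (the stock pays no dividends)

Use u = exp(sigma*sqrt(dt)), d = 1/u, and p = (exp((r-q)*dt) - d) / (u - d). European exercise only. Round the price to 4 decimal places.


Answer: Price = V(0,0) = 4.1868

Derivation:
dt = T/N = 0.027767
u = exp(sigma*sqrt(dt)) = 1.074282; d = 1/u = 0.930854
p = (exp((r-q)*dt) - d) / (u - d) = 0.485774
Discount per step: exp(-r*dt) = 0.999473
Stock lattice S(k, i) with i counting down-moves:
  k=0: S(0,0) = 45.9200
  k=1: S(1,0) = 49.3310; S(1,1) = 42.7448
  k=2: S(2,0) = 52.9954; S(2,1) = 45.9200; S(2,2) = 39.7892
  k=3: S(3,0) = 56.9320; S(3,1) = 49.3310; S(3,2) = 42.7448; S(3,3) = 37.0380
Terminal payoffs V(N, i) = max(K - S_T, 0):
  V(3,0) = 0.000000; V(3,1) = 0.000000; V(3,2) = 6.555163; V(3,3) = 12.262024
Backward induction: V(k, i) = exp(-r*dt) * [p * V(k+1, i) + (1-p) * V(k+1, i+1)].
  V(2,0) = exp(-r*dt) * [p*0.000000 + (1-p)*0.000000] = 0.000000
  V(2,1) = exp(-r*dt) * [p*0.000000 + (1-p)*6.555163] = 3.369058
  V(2,2) = exp(-r*dt) * [p*6.555163 + (1-p)*12.262024] = 9.484775
  V(1,0) = exp(-r*dt) * [p*0.000000 + (1-p)*3.369058] = 1.731544
  V(1,1) = exp(-r*dt) * [p*3.369058 + (1-p)*9.484775] = 6.510484
  V(0,0) = exp(-r*dt) * [p*1.731544 + (1-p)*6.510484] = 4.186791
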